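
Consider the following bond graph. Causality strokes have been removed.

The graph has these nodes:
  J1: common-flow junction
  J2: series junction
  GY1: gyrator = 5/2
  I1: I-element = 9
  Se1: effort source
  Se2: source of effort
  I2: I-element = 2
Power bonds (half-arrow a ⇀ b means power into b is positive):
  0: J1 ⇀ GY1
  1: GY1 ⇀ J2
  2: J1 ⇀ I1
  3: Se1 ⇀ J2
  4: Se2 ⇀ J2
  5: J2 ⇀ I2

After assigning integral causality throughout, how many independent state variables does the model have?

2  (I1, I2 all integral)

#3 stroke at J2  (Se1 fixes effort; stroke away)
#4 stroke at J2  (source Se2 imposes e)
#2 stroke at I1  (I1 outputs flow p/I1)
#0 stroke at J1  (J1: bond 2 brought flow, rest push out)
#1 stroke at J2  (GY GY1: same side as bond 0)
#5 stroke at I2  (closing 1-jn rule on J2)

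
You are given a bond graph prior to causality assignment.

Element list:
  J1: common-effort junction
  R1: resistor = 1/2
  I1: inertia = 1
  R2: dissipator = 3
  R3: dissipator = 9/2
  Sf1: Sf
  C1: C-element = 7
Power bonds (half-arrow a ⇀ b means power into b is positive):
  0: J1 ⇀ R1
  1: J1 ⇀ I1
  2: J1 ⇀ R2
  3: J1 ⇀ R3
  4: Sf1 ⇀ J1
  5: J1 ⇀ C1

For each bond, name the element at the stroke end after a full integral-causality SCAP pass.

β0 →R1
β1 →I1
β2 →R2
β3 →R3
β4 →Sf1
β5 →J1

#4 →Sf1  (Sf1 fixes flow; stroke at Sf1)
#1 →I1  (I1: I, integral causality)
#5 →J1  (prefer integral on C1)
#0 →R1  (common-e at J1 fixed by 5)
#2 →R2  (0-jn J1 has e-setter on 5)
#3 →R3  (J1: bond 5 brought effort, rest push out)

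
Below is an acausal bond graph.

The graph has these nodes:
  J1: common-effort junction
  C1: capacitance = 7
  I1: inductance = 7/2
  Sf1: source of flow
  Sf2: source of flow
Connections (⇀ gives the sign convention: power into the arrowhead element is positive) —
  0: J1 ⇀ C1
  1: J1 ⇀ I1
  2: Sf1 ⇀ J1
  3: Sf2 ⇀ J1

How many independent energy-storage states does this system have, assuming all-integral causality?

b2 stroke at Sf1  (Sf1 fixes flow; stroke at Sf1)
b3 stroke at Sf2  (Sf2 (Sf) sets flow on bond)
b0 stroke at J1  (prefer integral on C1)
b1 stroke at I1  (J1: bond 0 brought effort, rest push out)

2  (C1, I1 all integral)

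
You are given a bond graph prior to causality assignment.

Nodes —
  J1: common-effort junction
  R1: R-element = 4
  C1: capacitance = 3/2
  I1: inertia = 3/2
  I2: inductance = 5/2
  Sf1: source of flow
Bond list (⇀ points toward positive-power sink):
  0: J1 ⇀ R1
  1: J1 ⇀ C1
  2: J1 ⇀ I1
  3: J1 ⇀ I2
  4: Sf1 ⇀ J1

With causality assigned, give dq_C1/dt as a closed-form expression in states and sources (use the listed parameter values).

b4 stroke at Sf1  (Sf1 (Sf) sets flow on bond)
b1 stroke at J1  (prefer integral on C1)
b0 stroke at R1  (common-e at J1 fixed by 1)
b2 stroke at I1  (J1: bond 1 brought effort, rest push out)
b3 stroke at I2  (J1 effort already set via bond 1)

dq_C1/dt = F_Sf1 - 2*p_I1/3 - 2*p_I2/5 - q_C1/6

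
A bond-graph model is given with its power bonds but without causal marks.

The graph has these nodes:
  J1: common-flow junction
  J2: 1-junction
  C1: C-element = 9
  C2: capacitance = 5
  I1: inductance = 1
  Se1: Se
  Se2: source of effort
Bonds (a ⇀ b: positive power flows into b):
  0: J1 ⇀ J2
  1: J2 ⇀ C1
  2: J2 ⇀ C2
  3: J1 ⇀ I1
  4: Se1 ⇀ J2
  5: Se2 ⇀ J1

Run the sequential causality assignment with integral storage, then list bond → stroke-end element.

b0 stroke→J1
b1 stroke→J2
b2 stroke→J2
b3 stroke→I1
b4 stroke→J2
b5 stroke→J1

b4 |J2  (source Se1 imposes e)
b5 |J1  (Se2 (Se) sets effort on bond)
b1 |J2  (C1 outputs effort q/C1)
b2 |J2  (C2 integral (e out))
b0 |J1  (only one flow-in slot at J2)
b3 |I1  (J1 needs exactly one f-in)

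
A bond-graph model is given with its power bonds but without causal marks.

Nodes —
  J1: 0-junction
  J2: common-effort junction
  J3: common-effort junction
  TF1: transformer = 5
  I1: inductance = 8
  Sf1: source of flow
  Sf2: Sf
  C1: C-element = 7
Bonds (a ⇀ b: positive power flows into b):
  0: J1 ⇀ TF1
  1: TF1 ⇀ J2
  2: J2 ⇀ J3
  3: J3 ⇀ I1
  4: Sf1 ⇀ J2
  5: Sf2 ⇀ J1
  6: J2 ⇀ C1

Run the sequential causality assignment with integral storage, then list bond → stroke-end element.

β4 |Sf1  (source Sf1 imposes f)
β5 |Sf2  (Sf2 (Sf) sets flow on bond)
β0 |J1  (only one effort-in slot at J1)
β1 |TF1  (through TF1, causality passes straight; one stroke at TF1)
β3 |I1  (prefer integral on I1)
β2 |J3  (J3 needs exactly one e-in)
β6 |J2  (only one effort-in slot at J2)

b0 |J1
b1 |TF1
b2 |J3
b3 |I1
b4 |Sf1
b5 |Sf2
b6 |J2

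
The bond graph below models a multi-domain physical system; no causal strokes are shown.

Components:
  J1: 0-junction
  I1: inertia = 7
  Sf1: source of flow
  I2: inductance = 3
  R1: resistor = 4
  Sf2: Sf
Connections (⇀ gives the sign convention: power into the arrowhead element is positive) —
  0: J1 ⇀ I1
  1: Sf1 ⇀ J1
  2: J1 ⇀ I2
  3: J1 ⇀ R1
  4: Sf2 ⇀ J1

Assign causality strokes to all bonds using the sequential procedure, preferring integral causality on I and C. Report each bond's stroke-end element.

bond 0 stroke at I1
bond 1 stroke at Sf1
bond 2 stroke at I2
bond 3 stroke at J1
bond 4 stroke at Sf2

bond 1 stroke at Sf1  (source Sf1 imposes f)
bond 4 stroke at Sf2  (Sf2: flow source, stroke at near end)
bond 0 stroke at I1  (I1 outputs flow p/I1)
bond 2 stroke at I2  (prefer integral on I2)
bond 3 stroke at J1  (closing 0-jn rule on J1)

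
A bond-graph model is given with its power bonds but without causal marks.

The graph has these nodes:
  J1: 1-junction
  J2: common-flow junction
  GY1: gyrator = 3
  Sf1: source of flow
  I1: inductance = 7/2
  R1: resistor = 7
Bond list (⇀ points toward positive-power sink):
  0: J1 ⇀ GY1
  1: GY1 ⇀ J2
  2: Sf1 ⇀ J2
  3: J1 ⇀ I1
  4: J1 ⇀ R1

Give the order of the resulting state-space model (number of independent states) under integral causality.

1  (I1 all integral)

b2 →Sf1  (Sf1 fixes flow; stroke at Sf1)
b1 →J2  (1-jn J2 has f-setter on 2)
b0 →J1  (through GY1, causality inverts; strokes same side of GY1)
b3 →I1  (I1 outputs flow p/I1)
b4 →J1  (1-jn J1 has f-setter on 3)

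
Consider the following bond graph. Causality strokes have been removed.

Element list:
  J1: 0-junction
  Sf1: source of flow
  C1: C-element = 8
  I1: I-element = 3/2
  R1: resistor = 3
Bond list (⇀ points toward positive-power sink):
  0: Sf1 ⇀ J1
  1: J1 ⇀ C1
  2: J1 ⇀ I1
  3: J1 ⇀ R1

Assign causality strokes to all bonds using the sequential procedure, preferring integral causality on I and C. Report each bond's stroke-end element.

β0 stroke→Sf1  (Sf1 (Sf) sets flow on bond)
β1 stroke→J1  (C1 integral (e out))
β2 stroke→I1  (J1 effort already set via bond 1)
β3 stroke→R1  (J1: bond 1 brought effort, rest push out)

β0 →Sf1
β1 →J1
β2 →I1
β3 →R1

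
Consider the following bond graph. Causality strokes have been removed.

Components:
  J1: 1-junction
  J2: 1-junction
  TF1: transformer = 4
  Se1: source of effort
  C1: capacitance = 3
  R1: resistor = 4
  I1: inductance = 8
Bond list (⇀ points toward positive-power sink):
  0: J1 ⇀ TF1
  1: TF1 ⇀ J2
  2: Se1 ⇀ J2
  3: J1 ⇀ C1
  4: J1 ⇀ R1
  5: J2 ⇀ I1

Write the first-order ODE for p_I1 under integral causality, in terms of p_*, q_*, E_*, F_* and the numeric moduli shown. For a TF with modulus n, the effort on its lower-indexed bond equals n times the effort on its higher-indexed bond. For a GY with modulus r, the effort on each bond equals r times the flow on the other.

#2 stroke at J2  (source Se1 imposes e)
#3 stroke at J1  (C1: C, integral causality)
#5 stroke at I1  (I1 integral (f out))
#1 stroke at J2  (J2: bond 5 brought flow, rest push out)
#0 stroke at TF1  (through TF1, causality passes straight; one stroke at TF1)
#4 stroke at J1  (common-f at J1 fixed by 0)

dp_I1/dt = E_Se1 - p_I1/32 - q_C1/12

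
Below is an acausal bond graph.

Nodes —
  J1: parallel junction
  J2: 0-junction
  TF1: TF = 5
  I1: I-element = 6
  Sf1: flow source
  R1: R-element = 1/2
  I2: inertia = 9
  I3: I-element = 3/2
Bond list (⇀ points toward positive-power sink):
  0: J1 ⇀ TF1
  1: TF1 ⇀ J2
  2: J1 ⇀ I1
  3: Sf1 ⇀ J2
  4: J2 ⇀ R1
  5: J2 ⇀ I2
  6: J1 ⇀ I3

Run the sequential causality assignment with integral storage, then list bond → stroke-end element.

β3 →Sf1  (Sf1 (Sf) sets flow on bond)
β2 →I1  (I1: I, integral causality)
β5 →I2  (I2: I, integral causality)
β6 →I3  (I3 integral (f out))
β0 →J1  (closing 0-jn rule on J1)
β1 →TF1  (TF TF1: opposite of bond 0)
β4 →J2  (closing 0-jn rule on J2)

b0 →J1
b1 →TF1
b2 →I1
b3 →Sf1
b4 →J2
b5 →I2
b6 →I3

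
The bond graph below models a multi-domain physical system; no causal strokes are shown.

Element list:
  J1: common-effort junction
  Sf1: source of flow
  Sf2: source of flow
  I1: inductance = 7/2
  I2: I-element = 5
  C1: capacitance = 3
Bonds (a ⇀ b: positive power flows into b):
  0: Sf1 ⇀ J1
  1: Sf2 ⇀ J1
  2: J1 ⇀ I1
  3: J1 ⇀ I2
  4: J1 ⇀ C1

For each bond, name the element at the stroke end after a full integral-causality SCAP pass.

bond 0 stroke at Sf1  (source Sf1 imposes f)
bond 1 stroke at Sf2  (source Sf2 imposes f)
bond 2 stroke at I1  (I1 integral (f out))
bond 3 stroke at I2  (I2 outputs flow p/I2)
bond 4 stroke at J1  (only one effort-in slot at J1)

β0 |Sf1
β1 |Sf2
β2 |I1
β3 |I2
β4 |J1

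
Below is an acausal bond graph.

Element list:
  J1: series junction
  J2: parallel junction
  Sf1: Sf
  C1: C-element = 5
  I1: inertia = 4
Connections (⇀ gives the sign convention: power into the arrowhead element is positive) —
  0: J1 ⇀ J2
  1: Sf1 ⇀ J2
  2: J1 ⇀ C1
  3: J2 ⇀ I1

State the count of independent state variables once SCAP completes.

#1 →Sf1  (Sf1 (Sf) sets flow on bond)
#2 →J1  (C1 outputs effort q/C1)
#0 →J2  (only one flow-in slot at J1)
#3 →I1  (common-e at J2 fixed by 0)

2  (C1, I1 all integral)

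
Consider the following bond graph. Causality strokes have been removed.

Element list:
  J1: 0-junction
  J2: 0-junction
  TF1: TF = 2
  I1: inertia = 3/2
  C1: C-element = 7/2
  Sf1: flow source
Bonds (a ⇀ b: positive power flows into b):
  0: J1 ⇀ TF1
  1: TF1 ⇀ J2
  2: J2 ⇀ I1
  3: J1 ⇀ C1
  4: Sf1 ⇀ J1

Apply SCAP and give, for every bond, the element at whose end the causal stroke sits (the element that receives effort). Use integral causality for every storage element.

b0 →TF1
b1 →J2
b2 →I1
b3 →J1
b4 →Sf1

b4 |Sf1  (Sf1 (Sf) sets flow on bond)
b2 |I1  (I1 outputs flow p/I1)
b1 |J2  (closing 0-jn rule on J2)
b0 |TF1  (TF TF1: opposite of bond 1)
b3 |J1  (J1: last free bond brings effort in)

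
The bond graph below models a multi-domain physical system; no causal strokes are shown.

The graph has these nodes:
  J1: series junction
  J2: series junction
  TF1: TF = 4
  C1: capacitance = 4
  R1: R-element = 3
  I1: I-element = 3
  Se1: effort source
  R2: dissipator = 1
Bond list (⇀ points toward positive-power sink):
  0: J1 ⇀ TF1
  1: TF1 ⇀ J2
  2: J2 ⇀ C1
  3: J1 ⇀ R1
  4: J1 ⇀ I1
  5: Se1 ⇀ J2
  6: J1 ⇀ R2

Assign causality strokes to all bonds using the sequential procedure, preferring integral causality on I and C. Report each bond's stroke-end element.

b5 stroke→J2  (source Se1 imposes e)
b2 stroke→J2  (C1 integral (e out))
b1 stroke→TF1  (closing 1-jn rule on J2)
b0 stroke→J1  (through TF1, causality passes straight; one stroke at TF1)
b4 stroke→I1  (I1 integral (f out))
b3 stroke→J1  (J1 flow already set via bond 4)
b6 stroke→J1  (J1 flow already set via bond 4)

β0 |J1
β1 |TF1
β2 |J2
β3 |J1
β4 |I1
β5 |J2
β6 |J1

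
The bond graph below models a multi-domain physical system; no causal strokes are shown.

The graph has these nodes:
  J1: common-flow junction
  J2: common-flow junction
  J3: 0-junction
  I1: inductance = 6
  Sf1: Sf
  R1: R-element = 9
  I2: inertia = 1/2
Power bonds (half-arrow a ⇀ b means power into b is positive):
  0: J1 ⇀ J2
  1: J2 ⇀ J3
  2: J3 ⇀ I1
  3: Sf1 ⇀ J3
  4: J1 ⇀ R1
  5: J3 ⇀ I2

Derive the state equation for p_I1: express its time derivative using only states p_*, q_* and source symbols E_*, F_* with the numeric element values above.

dp_I1/dt = 9*F_Sf1 - 3*p_I1/2 - 18*p_I2

b3 stroke→Sf1  (Sf1 fixes flow; stroke at Sf1)
b2 stroke→I1  (prefer integral on I1)
b5 stroke→I2  (I2 integral (f out))
b1 stroke→J3  (J3 needs exactly one e-in)
b0 stroke→J2  (J2 flow already set via bond 1)
b4 stroke→J1  (J1 flow already set via bond 0)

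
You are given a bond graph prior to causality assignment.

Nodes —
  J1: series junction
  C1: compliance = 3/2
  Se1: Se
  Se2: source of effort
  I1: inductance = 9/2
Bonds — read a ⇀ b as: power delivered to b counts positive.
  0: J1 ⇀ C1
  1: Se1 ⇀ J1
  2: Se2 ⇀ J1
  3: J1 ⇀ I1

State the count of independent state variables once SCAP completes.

b1 →J1  (source Se1 imposes e)
b2 →J1  (Se2: effort source, stroke at far end)
b0 →J1  (prefer integral on C1)
b3 →I1  (J1 needs exactly one f-in)

2  (C1, I1 all integral)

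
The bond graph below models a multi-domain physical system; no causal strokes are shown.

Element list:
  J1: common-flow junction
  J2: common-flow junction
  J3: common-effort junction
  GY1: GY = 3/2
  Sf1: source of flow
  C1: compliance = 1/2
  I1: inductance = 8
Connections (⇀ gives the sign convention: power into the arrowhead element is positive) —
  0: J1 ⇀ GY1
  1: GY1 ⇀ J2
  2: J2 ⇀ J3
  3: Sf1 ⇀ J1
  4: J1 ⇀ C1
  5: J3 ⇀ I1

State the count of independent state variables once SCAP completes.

2  (C1, I1 all integral)

β3 stroke→Sf1  (Sf1 (Sf) sets flow on bond)
β0 stroke→J1  (common-f at J1 fixed by 3)
β4 stroke→J1  (J1 flow already set via bond 3)
β1 stroke→J2  (GY1: gyrator matches bond 0)
β2 stroke→J3  (closing 1-jn rule on J2)
β5 stroke→I1  (J3: bond 2 brought effort, rest push out)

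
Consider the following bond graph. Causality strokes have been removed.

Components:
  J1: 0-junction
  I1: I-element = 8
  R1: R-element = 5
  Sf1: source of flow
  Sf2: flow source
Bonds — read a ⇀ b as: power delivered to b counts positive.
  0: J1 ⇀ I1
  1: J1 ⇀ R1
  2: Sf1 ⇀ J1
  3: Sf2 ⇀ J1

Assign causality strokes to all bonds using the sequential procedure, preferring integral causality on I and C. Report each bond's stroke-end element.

bond 0 →I1
bond 1 →J1
bond 2 →Sf1
bond 3 →Sf2

bond 2 stroke→Sf1  (Sf1 fixes flow; stroke at Sf1)
bond 3 stroke→Sf2  (Sf2: flow source, stroke at near end)
bond 0 stroke→I1  (I1: I, integral causality)
bond 1 stroke→J1  (J1 needs exactly one e-in)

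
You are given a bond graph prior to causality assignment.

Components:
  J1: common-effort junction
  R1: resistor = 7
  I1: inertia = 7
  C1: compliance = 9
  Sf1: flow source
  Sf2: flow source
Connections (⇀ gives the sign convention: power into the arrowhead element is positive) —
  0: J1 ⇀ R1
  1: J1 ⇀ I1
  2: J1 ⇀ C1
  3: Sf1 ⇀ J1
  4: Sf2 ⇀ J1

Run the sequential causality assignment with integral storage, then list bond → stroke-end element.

b0 stroke at R1
b1 stroke at I1
b2 stroke at J1
b3 stroke at Sf1
b4 stroke at Sf2

bond 3 →Sf1  (Sf1: flow source, stroke at near end)
bond 4 →Sf2  (source Sf2 imposes f)
bond 1 →I1  (I1: I, integral causality)
bond 2 →J1  (C1 integral (e out))
bond 0 →R1  (0-jn J1 has e-setter on 2)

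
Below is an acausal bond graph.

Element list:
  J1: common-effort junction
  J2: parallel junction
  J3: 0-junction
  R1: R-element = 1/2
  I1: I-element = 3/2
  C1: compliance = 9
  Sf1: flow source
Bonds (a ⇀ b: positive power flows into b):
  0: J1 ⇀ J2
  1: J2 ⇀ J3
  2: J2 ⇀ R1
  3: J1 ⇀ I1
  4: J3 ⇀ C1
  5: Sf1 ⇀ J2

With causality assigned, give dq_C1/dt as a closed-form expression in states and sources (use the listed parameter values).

dq_C1/dt = F_Sf1 - 2*p_I1/3 - 2*q_C1/9

b5 stroke→Sf1  (Sf1: flow source, stroke at near end)
b3 stroke→I1  (I1 integral (f out))
b0 stroke→J1  (J1: last free bond brings effort in)
b4 stroke→J3  (C1 integral (e out))
b1 stroke→J2  (J3: bond 4 brought effort, rest push out)
b2 stroke→R1  (0-jn J2 has e-setter on 1)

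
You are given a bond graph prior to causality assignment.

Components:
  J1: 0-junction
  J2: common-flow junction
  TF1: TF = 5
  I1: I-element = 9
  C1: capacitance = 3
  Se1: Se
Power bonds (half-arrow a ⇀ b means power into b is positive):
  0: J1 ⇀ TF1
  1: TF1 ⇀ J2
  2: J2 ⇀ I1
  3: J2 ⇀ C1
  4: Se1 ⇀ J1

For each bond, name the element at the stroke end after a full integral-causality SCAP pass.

#4 |J1  (Se1 fixes effort; stroke away)
#0 |TF1  (J1: bond 4 brought effort, rest push out)
#1 |J2  (TF TF1: opposite of bond 0)
#2 |I1  (I1: I, integral causality)
#3 |J2  (1-jn J2 has f-setter on 2)

#0 |TF1
#1 |J2
#2 |I1
#3 |J2
#4 |J1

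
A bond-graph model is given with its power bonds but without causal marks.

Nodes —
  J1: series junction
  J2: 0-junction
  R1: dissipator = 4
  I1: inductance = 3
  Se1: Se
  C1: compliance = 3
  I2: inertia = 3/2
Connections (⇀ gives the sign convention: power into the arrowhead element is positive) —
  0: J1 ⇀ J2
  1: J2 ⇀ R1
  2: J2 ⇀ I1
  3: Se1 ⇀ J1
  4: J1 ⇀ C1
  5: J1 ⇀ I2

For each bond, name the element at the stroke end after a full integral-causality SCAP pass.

β3 |J1  (Se1 (Se) sets effort on bond)
β2 |I1  (I1 integral (f out))
β4 |J1  (C1 integral (e out))
β5 |I2  (I2: I, integral causality)
β0 |J1  (common-f at J1 fixed by 5)
β1 |J2  (closing 0-jn rule on J2)

β0 |J1
β1 |J2
β2 |I1
β3 |J1
β4 |J1
β5 |I2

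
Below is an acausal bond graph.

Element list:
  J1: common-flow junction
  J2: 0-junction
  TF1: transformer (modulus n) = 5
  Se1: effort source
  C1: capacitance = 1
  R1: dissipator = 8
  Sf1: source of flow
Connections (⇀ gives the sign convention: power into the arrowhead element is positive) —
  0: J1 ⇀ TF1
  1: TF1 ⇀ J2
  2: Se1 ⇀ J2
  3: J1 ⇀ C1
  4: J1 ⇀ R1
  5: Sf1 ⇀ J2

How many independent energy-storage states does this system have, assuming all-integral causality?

1  (C1 all integral)

bond 2 |J2  (Se1 (Se) sets effort on bond)
bond 5 |Sf1  (Sf1 fixes flow; stroke at Sf1)
bond 1 |TF1  (J2: bond 2 brought effort, rest push out)
bond 0 |J1  (TF1: transformer flips bond 1)
bond 3 |J1  (C1 outputs effort q/C1)
bond 4 |R1  (J1 needs exactly one f-in)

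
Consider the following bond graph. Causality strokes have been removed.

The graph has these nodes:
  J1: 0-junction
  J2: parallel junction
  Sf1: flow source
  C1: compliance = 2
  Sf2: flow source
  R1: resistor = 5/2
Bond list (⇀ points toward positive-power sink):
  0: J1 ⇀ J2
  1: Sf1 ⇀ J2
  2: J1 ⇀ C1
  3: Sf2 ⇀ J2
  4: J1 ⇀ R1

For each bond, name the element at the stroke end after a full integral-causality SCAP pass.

bond 1 →Sf1  (Sf1 fixes flow; stroke at Sf1)
bond 3 →Sf2  (Sf2 (Sf) sets flow on bond)
bond 0 →J2  (J2 needs exactly one e-in)
bond 2 →J1  (C1 integral (e out))
bond 4 →R1  (J1 effort already set via bond 2)

#0 stroke at J2
#1 stroke at Sf1
#2 stroke at J1
#3 stroke at Sf2
#4 stroke at R1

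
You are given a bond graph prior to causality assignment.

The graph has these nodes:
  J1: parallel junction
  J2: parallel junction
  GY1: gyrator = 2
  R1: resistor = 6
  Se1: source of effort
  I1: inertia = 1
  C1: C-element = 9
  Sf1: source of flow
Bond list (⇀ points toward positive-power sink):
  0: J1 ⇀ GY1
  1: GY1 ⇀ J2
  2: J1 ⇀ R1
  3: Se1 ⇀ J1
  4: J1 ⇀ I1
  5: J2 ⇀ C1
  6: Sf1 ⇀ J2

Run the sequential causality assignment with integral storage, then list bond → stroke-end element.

b3 stroke→J1  (Se1 (Se) sets effort on bond)
b6 stroke→Sf1  (Sf1 fixes flow; stroke at Sf1)
b0 stroke→GY1  (0-jn J1 has e-setter on 3)
b2 stroke→R1  (J1 effort already set via bond 3)
b4 stroke→I1  (common-e at J1 fixed by 3)
b1 stroke→GY1  (GY1 both-in/both-out from 0)
b5 stroke→J2  (closing 0-jn rule on J2)

#0 stroke→GY1
#1 stroke→GY1
#2 stroke→R1
#3 stroke→J1
#4 stroke→I1
#5 stroke→J2
#6 stroke→Sf1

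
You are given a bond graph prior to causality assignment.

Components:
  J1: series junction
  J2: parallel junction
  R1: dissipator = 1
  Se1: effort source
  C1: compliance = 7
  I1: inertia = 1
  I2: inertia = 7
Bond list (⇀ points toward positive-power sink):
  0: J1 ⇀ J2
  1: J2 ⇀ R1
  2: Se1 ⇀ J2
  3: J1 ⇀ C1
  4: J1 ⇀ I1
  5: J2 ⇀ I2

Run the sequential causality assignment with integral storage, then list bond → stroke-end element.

β2 stroke at J2  (Se1: effort source, stroke at far end)
β0 stroke at J1  (J2 effort already set via bond 2)
β1 stroke at R1  (J2 effort already set via bond 2)
β5 stroke at I2  (J2: bond 2 brought effort, rest push out)
β3 stroke at J1  (C1: C, integral causality)
β4 stroke at I1  (J1: last free bond brings flow in)

#0 stroke at J1
#1 stroke at R1
#2 stroke at J2
#3 stroke at J1
#4 stroke at I1
#5 stroke at I2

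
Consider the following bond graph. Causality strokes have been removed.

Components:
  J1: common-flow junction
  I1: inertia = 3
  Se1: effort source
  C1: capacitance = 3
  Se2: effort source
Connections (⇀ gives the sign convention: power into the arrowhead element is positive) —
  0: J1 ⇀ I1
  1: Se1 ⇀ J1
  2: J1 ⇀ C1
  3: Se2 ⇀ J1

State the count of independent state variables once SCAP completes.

bond 1 →J1  (Se1 fixes effort; stroke away)
bond 3 →J1  (source Se2 imposes e)
bond 0 →I1  (I1 outputs flow p/I1)
bond 2 →J1  (J1 flow already set via bond 0)

2  (C1, I1 all integral)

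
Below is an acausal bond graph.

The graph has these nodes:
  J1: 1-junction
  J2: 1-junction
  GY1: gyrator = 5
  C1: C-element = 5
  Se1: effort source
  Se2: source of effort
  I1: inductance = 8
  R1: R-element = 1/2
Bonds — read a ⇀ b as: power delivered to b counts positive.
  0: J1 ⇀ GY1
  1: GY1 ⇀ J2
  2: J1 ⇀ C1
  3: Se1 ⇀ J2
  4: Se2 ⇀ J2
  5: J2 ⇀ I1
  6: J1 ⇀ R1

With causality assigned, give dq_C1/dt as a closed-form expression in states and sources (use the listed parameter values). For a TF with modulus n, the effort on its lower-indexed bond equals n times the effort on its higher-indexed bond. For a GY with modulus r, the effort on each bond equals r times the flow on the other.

b3 stroke→J2  (Se1: effort source, stroke at far end)
b4 stroke→J2  (Se2 fixes effort; stroke away)
b2 stroke→J1  (C1 outputs effort q/C1)
b5 stroke→I1  (I1: I, integral causality)
b1 stroke→J2  (common-f at J2 fixed by 5)
b0 stroke→J1  (GY1: gyrator matches bond 1)
b6 stroke→R1  (J1 needs exactly one f-in)

dq_C1/dt = -5*p_I1/4 - 2*q_C1/5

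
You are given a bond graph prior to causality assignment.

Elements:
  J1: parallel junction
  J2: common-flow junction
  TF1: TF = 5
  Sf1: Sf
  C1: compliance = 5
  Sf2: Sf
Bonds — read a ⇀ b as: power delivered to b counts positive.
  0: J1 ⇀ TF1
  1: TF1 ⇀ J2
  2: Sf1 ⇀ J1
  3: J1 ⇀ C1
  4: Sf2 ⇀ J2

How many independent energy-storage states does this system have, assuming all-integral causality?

β2 stroke at Sf1  (source Sf1 imposes f)
β4 stroke at Sf2  (Sf2 fixes flow; stroke at Sf2)
β1 stroke at J2  (J2 flow already set via bond 4)
β0 stroke at TF1  (through TF1, causality passes straight; one stroke at TF1)
β3 stroke at J1  (J1: last free bond brings effort in)

1  (C1 all integral)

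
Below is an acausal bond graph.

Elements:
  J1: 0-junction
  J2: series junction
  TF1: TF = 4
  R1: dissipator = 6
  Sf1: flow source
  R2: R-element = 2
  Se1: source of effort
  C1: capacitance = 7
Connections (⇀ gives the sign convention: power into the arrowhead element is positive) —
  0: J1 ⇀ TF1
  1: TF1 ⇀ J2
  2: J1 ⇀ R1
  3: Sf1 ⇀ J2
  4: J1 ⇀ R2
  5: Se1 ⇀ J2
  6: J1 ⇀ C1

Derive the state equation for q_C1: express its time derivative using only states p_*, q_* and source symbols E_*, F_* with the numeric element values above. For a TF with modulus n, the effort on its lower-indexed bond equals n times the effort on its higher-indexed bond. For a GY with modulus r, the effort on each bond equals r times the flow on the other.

#3 →Sf1  (Sf1: flow source, stroke at near end)
#5 →J2  (Se1: effort source, stroke at far end)
#1 →J2  (J2 flow already set via bond 3)
#0 →TF1  (TF1 one-in-one-out from 1)
#6 →J1  (prefer integral on C1)
#2 →R1  (common-e at J1 fixed by 6)
#4 →R2  (0-jn J1 has e-setter on 6)

dq_C1/dt = -F_Sf1/4 - 2*q_C1/21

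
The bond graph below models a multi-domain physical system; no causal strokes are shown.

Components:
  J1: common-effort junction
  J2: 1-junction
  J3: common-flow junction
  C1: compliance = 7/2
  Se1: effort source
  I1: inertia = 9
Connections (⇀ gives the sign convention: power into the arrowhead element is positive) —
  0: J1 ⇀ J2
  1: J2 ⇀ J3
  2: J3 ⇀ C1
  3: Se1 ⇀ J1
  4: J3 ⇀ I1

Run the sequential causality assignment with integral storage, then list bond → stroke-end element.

b0 stroke→J2
b1 stroke→J3
b2 stroke→J3
b3 stroke→J1
b4 stroke→I1

b3 |J1  (source Se1 imposes e)
b0 |J2  (J1 effort already set via bond 3)
b1 |J3  (J2 needs exactly one f-in)
b2 |J3  (C1: C, integral causality)
b4 |I1  (only one flow-in slot at J3)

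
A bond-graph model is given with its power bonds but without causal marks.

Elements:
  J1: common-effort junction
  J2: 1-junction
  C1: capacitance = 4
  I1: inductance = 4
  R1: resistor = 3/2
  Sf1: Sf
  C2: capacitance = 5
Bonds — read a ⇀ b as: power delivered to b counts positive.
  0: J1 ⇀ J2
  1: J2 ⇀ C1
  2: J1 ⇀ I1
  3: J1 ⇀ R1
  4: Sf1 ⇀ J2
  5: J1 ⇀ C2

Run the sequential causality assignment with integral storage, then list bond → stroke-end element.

b4 |Sf1  (Sf1 (Sf) sets flow on bond)
b0 |J2  (J2: bond 4 brought flow, rest push out)
b1 |J2  (J2 flow already set via bond 4)
b2 |I1  (I1 integral (f out))
b5 |J1  (C2 integral (e out))
b3 |R1  (common-e at J1 fixed by 5)

b0 |J2
b1 |J2
b2 |I1
b3 |R1
b4 |Sf1
b5 |J1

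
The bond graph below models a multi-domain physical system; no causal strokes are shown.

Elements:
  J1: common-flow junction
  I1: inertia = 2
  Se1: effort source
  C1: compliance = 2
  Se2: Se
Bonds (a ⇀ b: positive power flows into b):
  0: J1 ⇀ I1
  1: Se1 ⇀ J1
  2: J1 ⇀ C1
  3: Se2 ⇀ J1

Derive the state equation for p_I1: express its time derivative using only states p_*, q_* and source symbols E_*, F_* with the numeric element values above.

bond 1 stroke→J1  (Se1: effort source, stroke at far end)
bond 3 stroke→J1  (Se2 (Se) sets effort on bond)
bond 0 stroke→I1  (I1: I, integral causality)
bond 2 stroke→J1  (common-f at J1 fixed by 0)

dp_I1/dt = E_Se1 + E_Se2 - q_C1/2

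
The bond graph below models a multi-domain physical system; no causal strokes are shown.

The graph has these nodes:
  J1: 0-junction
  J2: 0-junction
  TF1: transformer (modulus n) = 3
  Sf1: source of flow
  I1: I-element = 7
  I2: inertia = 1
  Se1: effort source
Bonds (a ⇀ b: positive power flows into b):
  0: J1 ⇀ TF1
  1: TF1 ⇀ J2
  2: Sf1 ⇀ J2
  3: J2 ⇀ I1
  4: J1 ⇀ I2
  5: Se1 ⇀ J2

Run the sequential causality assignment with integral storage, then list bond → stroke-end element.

bond 2 →Sf1  (Sf1 fixes flow; stroke at Sf1)
bond 5 →J2  (source Se1 imposes e)
bond 1 →TF1  (0-jn J2 has e-setter on 5)
bond 3 →I1  (J2: bond 5 brought effort, rest push out)
bond 0 →J1  (through TF1, causality passes straight; one stroke at TF1)
bond 4 →I2  (0-jn J1 has e-setter on 0)

b0 →J1
b1 →TF1
b2 →Sf1
b3 →I1
b4 →I2
b5 →J2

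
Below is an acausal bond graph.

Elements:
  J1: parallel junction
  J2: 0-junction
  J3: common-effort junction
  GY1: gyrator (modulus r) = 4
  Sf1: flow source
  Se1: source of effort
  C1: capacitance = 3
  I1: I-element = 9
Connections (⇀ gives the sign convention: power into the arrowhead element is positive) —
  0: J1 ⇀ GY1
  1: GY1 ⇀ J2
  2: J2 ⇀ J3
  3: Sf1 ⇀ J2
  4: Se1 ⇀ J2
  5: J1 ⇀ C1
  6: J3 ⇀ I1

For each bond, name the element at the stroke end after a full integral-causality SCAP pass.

bond 3 |Sf1  (source Sf1 imposes f)
bond 4 |J2  (Se1: effort source, stroke at far end)
bond 1 |GY1  (J2: bond 4 brought effort, rest push out)
bond 2 |J3  (J2 effort already set via bond 4)
bond 6 |I1  (J3: bond 2 brought effort, rest push out)
bond 0 |GY1  (GY1 both-in/both-out from 1)
bond 5 |J1  (only one effort-in slot at J1)

β0 →GY1
β1 →GY1
β2 →J3
β3 →Sf1
β4 →J2
β5 →J1
β6 →I1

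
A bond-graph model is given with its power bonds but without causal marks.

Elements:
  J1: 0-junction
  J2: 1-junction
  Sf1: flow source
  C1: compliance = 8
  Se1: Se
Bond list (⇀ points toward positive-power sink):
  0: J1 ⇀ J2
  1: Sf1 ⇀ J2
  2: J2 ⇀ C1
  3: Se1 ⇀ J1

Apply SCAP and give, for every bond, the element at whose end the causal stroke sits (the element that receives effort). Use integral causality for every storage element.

#0 stroke at J2
#1 stroke at Sf1
#2 stroke at J2
#3 stroke at J1

b1 stroke→Sf1  (source Sf1 imposes f)
b3 stroke→J1  (Se1 (Se) sets effort on bond)
b0 stroke→J2  (common-e at J1 fixed by 3)
b2 stroke→J2  (common-f at J2 fixed by 1)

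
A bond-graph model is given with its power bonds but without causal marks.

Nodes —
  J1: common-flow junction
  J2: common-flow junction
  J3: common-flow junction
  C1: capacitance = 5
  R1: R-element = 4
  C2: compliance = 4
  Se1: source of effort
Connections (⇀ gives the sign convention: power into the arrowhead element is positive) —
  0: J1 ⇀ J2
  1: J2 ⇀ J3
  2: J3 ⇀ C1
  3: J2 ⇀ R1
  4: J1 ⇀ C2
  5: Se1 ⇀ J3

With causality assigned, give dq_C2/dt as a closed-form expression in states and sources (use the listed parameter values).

dq_C2/dt = E_Se1/4 - q_C1/20 - q_C2/16

β5 stroke at J3  (Se1 fixes effort; stroke away)
β2 stroke at J3  (C1 outputs effort q/C1)
β1 stroke at J2  (J3 needs exactly one f-in)
β4 stroke at J1  (C2 outputs effort q/C2)
β0 stroke at J2  (only one flow-in slot at J1)
β3 stroke at R1  (closing 1-jn rule on J2)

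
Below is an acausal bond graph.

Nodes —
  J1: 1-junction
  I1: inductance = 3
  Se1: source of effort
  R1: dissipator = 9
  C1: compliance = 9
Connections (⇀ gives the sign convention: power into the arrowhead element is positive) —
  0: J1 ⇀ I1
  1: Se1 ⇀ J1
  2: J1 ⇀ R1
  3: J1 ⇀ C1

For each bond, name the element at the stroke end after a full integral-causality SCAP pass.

b1 →J1  (Se1 fixes effort; stroke away)
b0 →I1  (I1 outputs flow p/I1)
b2 →J1  (J1 flow already set via bond 0)
b3 →J1  (J1 flow already set via bond 0)

β0 stroke→I1
β1 stroke→J1
β2 stroke→J1
β3 stroke→J1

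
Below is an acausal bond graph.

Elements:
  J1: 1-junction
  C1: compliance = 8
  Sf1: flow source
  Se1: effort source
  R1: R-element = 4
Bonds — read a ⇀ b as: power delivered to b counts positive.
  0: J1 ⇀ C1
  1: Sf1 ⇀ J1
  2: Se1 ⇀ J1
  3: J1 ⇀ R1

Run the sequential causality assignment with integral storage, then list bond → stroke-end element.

#0 |J1
#1 |Sf1
#2 |J1
#3 |J1

#1 stroke→Sf1  (Sf1: flow source, stroke at near end)
#2 stroke→J1  (Se1: effort source, stroke at far end)
#0 stroke→J1  (common-f at J1 fixed by 1)
#3 stroke→J1  (1-jn J1 has f-setter on 1)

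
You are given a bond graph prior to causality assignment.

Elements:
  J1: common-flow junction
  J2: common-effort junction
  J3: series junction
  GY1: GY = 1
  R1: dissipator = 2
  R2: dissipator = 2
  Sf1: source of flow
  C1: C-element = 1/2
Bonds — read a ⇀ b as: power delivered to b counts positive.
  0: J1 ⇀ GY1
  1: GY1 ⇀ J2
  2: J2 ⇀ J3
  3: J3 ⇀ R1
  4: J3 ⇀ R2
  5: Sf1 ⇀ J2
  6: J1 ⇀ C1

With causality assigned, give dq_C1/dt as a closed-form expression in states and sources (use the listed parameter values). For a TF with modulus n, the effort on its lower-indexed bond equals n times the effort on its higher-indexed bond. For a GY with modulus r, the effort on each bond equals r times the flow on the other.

dq_C1/dt = 4*F_Sf1 - 8*q_C1

β5 stroke→Sf1  (source Sf1 imposes f)
β6 stroke→J1  (C1 integral (e out))
β0 stroke→GY1  (only one flow-in slot at J1)
β1 stroke→GY1  (GY GY1: same side as bond 0)
β2 stroke→J2  (closing 0-jn rule on J2)
β3 stroke→J3  (1-jn J3 has f-setter on 2)
β4 stroke→J3  (common-f at J3 fixed by 2)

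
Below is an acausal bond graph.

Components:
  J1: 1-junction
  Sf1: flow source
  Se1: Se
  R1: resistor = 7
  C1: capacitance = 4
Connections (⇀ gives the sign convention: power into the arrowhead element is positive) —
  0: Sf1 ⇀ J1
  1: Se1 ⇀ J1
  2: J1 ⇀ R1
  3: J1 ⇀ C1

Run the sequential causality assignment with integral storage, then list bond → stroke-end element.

bond 0 stroke→Sf1
bond 1 stroke→J1
bond 2 stroke→J1
bond 3 stroke→J1

#0 →Sf1  (Sf1 fixes flow; stroke at Sf1)
#1 →J1  (Se1 fixes effort; stroke away)
#2 →J1  (J1: bond 0 brought flow, rest push out)
#3 →J1  (J1 flow already set via bond 0)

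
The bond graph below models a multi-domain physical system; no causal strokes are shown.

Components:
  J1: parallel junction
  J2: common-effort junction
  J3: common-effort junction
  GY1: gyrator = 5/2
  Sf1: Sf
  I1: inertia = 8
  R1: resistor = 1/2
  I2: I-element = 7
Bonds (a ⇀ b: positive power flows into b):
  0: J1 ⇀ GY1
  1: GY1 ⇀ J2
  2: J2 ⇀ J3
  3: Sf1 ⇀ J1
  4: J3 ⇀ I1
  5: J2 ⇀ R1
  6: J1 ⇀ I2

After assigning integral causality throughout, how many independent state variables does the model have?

b3 stroke→Sf1  (source Sf1 imposes f)
b4 stroke→I1  (I1 outputs flow p/I1)
b2 stroke→J3  (only one effort-in slot at J3)
b6 stroke→I2  (I2: I, integral causality)
b0 stroke→J1  (closing 0-jn rule on J1)
b1 stroke→J2  (through GY1, causality inverts; strokes same side of GY1)
b5 stroke→R1  (J2: bond 1 brought effort, rest push out)

2  (I1, I2 all integral)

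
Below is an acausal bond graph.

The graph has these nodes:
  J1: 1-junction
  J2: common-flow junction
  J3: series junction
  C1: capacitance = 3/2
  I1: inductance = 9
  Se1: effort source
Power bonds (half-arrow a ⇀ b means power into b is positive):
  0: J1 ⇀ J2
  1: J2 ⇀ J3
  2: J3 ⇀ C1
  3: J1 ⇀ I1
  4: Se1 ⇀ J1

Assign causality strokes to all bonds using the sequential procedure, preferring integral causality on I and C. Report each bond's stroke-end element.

bond 4 stroke→J1  (Se1: effort source, stroke at far end)
bond 2 stroke→J3  (C1 integral (e out))
bond 1 stroke→J2  (J3 needs exactly one f-in)
bond 0 stroke→J1  (J2: last free bond brings flow in)
bond 3 stroke→I1  (J1: last free bond brings flow in)

bond 0 →J1
bond 1 →J2
bond 2 →J3
bond 3 →I1
bond 4 →J1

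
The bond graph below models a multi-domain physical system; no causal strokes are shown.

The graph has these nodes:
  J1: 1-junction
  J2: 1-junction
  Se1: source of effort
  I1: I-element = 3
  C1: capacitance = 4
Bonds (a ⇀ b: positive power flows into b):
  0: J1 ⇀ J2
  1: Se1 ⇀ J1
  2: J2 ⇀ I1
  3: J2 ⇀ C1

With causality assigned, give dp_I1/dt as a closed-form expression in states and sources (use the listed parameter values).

dp_I1/dt = E_Se1 - q_C1/4

β1 →J1  (Se1 fixes effort; stroke away)
β0 →J2  (only one flow-in slot at J1)
β2 →I1  (I1 outputs flow p/I1)
β3 →J2  (common-f at J2 fixed by 2)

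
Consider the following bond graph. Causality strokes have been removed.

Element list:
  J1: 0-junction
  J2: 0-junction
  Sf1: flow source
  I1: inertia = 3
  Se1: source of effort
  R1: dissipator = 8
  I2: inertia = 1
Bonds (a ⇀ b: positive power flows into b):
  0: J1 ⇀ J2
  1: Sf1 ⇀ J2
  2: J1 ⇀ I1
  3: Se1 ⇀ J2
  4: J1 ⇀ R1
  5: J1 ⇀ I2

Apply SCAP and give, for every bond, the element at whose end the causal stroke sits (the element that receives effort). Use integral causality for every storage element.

β1 →Sf1  (Sf1 (Sf) sets flow on bond)
β3 →J2  (Se1: effort source, stroke at far end)
β0 →J1  (J2 effort already set via bond 3)
β2 →I1  (common-e at J1 fixed by 0)
β4 →R1  (0-jn J1 has e-setter on 0)
β5 →I2  (0-jn J1 has e-setter on 0)

β0 stroke→J1
β1 stroke→Sf1
β2 stroke→I1
β3 stroke→J2
β4 stroke→R1
β5 stroke→I2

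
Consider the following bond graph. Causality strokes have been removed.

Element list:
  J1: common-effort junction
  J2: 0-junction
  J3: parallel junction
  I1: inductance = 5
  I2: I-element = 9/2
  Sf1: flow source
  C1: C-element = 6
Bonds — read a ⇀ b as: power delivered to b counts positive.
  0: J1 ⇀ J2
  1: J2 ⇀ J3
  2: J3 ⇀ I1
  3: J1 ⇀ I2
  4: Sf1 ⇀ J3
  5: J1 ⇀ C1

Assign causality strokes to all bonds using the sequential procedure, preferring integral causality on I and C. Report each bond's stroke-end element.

bond 0 stroke at J2
bond 1 stroke at J3
bond 2 stroke at I1
bond 3 stroke at I2
bond 4 stroke at Sf1
bond 5 stroke at J1

b4 →Sf1  (Sf1: flow source, stroke at near end)
b2 →I1  (prefer integral on I1)
b1 →J3  (closing 0-jn rule on J3)
b0 →J2  (only one effort-in slot at J2)
b3 →I2  (prefer integral on I2)
b5 →J1  (J1: last free bond brings effort in)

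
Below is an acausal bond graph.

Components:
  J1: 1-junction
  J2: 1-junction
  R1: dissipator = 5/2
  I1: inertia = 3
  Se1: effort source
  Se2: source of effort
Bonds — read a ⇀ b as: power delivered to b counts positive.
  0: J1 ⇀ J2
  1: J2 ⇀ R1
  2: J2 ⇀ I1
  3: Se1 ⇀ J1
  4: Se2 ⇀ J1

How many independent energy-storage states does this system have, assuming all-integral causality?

bond 3 →J1  (Se1: effort source, stroke at far end)
bond 4 →J1  (Se2: effort source, stroke at far end)
bond 0 →J2  (closing 1-jn rule on J1)
bond 2 →I1  (I1 integral (f out))
bond 1 →J2  (J2 flow already set via bond 2)

1  (I1 all integral)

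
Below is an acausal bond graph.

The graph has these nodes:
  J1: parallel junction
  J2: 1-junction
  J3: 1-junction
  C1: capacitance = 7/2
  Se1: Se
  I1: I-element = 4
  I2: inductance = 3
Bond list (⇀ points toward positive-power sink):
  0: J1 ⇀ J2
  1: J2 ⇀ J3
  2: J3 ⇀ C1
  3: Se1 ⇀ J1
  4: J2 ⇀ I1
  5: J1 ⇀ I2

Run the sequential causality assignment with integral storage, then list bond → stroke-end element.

b3 stroke→J1  (Se1: effort source, stroke at far end)
b0 stroke→J2  (J1 effort already set via bond 3)
b5 stroke→I2  (J1 effort already set via bond 3)
b2 stroke→J3  (C1 integral (e out))
b1 stroke→J2  (J3 needs exactly one f-in)
b4 stroke→I1  (only one flow-in slot at J2)

bond 0 |J2
bond 1 |J2
bond 2 |J3
bond 3 |J1
bond 4 |I1
bond 5 |I2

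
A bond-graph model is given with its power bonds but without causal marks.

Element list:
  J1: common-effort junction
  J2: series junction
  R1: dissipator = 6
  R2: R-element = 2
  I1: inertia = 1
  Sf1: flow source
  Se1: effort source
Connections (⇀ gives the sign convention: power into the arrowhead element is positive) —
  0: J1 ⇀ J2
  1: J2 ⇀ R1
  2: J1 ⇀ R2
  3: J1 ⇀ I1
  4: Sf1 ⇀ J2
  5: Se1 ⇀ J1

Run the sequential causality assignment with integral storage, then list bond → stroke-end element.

β0 |J2
β1 |J2
β2 |R2
β3 |I1
β4 |Sf1
β5 |J1

bond 4 stroke at Sf1  (Sf1: flow source, stroke at near end)
bond 5 stroke at J1  (Se1: effort source, stroke at far end)
bond 0 stroke at J2  (common-e at J1 fixed by 5)
bond 2 stroke at R2  (0-jn J1 has e-setter on 5)
bond 3 stroke at I1  (common-e at J1 fixed by 5)
bond 1 stroke at J2  (J2 flow already set via bond 4)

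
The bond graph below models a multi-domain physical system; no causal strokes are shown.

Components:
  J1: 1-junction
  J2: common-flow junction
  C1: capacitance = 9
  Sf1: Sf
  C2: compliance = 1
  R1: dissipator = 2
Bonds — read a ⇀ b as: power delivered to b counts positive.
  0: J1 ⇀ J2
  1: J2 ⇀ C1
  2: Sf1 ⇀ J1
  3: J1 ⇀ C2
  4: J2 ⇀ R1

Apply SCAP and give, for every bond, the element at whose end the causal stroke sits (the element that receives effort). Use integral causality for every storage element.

#2 stroke at Sf1  (Sf1 fixes flow; stroke at Sf1)
#0 stroke at J1  (common-f at J1 fixed by 2)
#3 stroke at J1  (J1 flow already set via bond 2)
#1 stroke at J2  (J2: bond 0 brought flow, rest push out)
#4 stroke at J2  (1-jn J2 has f-setter on 0)

b0 stroke→J1
b1 stroke→J2
b2 stroke→Sf1
b3 stroke→J1
b4 stroke→J2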